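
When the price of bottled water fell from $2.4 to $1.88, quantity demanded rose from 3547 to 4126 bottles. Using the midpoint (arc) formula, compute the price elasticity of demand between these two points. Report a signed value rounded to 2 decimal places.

%ΔQ = (4126 − 3547) / [(3547 + 4126)/2] = 579/3836.5 = 0.150918…
%ΔP = (1.88 − 2.4) / [(2.4 + 1.88)/2] = -0.52/2.14 = -0.242990…
Arc Ed = %ΔQ / %ΔP = (579/3836.5) / (-0.52/2.14) = -0.6210…

-0.62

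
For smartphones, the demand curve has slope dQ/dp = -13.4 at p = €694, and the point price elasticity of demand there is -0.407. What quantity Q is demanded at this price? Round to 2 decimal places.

Ed = (dQ/dp)·(p/Q) ⇒ Q = (dQ/dp)·p/Ed = (-13.4)·694/(-0.407) = 22849.1400…

22849.14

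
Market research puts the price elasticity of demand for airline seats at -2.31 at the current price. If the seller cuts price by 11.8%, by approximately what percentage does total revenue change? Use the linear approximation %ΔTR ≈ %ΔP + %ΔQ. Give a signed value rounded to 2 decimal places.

%ΔQ ≈ Ed × %ΔP = (-2.31) × (-11.8%) = +27.2580%
%ΔTR ≈ %ΔP + %ΔQ = (-11.8%) + (+27.2580%) = +15.4580%

+15.46%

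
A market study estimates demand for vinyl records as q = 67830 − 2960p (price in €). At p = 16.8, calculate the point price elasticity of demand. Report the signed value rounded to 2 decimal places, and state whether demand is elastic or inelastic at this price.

-2.75; elastic

dq/dp = −2960. At p = 16.8, q = 67830 − 2960(16.8) = 18102.
Ed = (dq/dp)·(p/q) = −2960 × (16.8/18102) = -2.7470…
|Ed| = 2.75 > 1, so demand is elastic.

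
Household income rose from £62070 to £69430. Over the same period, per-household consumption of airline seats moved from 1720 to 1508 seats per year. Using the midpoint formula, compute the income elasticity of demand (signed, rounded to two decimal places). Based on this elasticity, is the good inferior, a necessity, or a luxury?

-1.17; inferior

%ΔQ = (1508 − 1720)/[( 1720 + 1508)/2] = -212/1614 = -0.131350…
%ΔIncome = (69430 − 62070)/[( 62070 + 69430)/2] = 7360/65750 = 0.111939…
E_income = (-212/1614) / (7360/65750) = -1.1734…
E_income < 0 ⇒ inferior good.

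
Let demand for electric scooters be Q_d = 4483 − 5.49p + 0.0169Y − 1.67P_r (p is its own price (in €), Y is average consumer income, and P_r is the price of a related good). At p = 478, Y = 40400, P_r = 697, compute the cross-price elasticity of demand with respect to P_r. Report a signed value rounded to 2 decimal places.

At the given values, Q_d = 4483 − 5.49(478) + 0.0169(40400) − 1.67(697) = 1377.55.
∂Q_d/∂P_r = -1.67.
E = (-1.67) × (697/1377.55) = -0.8449…

-0.84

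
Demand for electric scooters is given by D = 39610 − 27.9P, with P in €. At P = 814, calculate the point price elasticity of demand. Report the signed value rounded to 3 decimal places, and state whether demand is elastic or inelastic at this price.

dD/dP = −27.9. At P = 814, D = 39610 − 27.9(814) = 16899.4.
Ed = (dD/dP)·(P/D) = −27.9 × (814/16899.4) = -1.34387…
|Ed| = 1.344 > 1, so demand is elastic.

-1.344; elastic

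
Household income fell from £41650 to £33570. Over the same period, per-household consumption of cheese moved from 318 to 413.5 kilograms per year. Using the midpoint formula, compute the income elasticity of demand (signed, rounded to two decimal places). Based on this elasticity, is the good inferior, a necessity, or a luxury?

%ΔQ = (413.5 − 318)/[( 318 + 413.5)/2] = 95.5/365.75 = 0.261107…
%ΔIncome = (33570 − 41650)/[( 41650 + 33570)/2] = -8080/37610 = -0.214836…
E_income = (95.5/365.75) / (-8080/37610) = -1.2153…
E_income < 0 ⇒ inferior good.

-1.22; inferior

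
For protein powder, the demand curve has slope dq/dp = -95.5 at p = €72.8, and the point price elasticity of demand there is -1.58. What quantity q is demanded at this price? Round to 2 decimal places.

4400.25

Ed = (dq/dp)·(p/q) ⇒ q = (dq/dp)·p/Ed = (-95.5)·72.8/(-1.58) = 4400.2531…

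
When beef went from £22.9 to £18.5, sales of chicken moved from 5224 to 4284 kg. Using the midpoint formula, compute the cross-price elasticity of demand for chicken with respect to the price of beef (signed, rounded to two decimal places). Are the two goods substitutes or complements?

0.93; substitutes

%ΔQ_{chicken} = (4284 − 5224)/avg = -940/4754 = -0.197728…
%ΔP_{beef} = (18.5 − 22.9)/avg = -4.4/20.7 = -0.212560…
E_cross = (-940/4754) / (-4.4/20.7) = 0.9302…
E_cross > 0 ⇒ the goods are substitutes.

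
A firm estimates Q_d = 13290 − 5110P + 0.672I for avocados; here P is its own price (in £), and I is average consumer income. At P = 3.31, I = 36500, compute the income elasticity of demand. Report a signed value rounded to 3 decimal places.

1.173

At the given values, Q_d = 13290 − 5110(3.31) + 0.672(36500) = 20903.9.
∂Q_d/∂I = 0.672.
E = (0.672) × (36500/20903.9) = 1.17336…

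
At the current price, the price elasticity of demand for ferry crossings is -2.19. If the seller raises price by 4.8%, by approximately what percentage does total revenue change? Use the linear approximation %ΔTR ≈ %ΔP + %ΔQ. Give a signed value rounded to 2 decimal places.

-5.71%

%ΔQ ≈ Ed × %ΔP = (-2.19) × (+4.8%) = -10.5120%
%ΔTR ≈ %ΔP + %ΔQ = (+4.8%) + (-10.5120%) = -5.7120%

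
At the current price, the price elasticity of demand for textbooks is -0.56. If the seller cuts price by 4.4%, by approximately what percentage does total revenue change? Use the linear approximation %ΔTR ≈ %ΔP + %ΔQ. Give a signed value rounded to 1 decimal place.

%ΔQ ≈ Ed × %ΔP = (-0.56) × (-4.4%) = +2.4640%
%ΔTR ≈ %ΔP + %ΔQ = (-4.4%) + (+2.4640%) = -1.9360%

-1.9%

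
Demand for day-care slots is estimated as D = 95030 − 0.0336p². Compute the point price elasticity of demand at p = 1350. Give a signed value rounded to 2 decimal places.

dD/dp = −2·0.0336·p = -90.72. At p = 1350, D = 33794.
Ed = (dD/dp)·(p/D) = (-90.72) × (1350/33794) = -3.6240…

-3.62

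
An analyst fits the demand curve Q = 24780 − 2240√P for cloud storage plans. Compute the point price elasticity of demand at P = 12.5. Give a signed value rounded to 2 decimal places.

-0.23

dQ/dP = −2240/(2√P) = -316.784. At P = 12.5, Q = 16860.4.
Ed = (dQ/dP)·(P/Q) = (-316.784) × (12.5/16860.4) = -0.2348…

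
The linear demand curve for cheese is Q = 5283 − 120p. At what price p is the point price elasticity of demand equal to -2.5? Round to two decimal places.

31.45

Ed = −120p/(5283 − 120p). Set this equal to -2.5:
120p = 2.5·(5283 − 120p) ⇒ 120p(1 + 2.5) = 2.5·5283
p = 2.5·5283 / (120·3.5) = 31.4464…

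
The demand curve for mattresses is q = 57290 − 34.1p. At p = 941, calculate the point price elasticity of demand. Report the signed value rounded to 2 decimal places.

dq/dp = −34.1. At p = 941, q = 57290 − 34.1(941) = 25201.9.
Ed = (dq/dp)·(p/q) = −34.1 × (941/25201.9) = -1.2732…

-1.27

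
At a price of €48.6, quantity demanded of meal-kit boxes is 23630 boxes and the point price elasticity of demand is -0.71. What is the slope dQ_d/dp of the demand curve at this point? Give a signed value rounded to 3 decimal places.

Ed = (dQ_d/dp)·(p/Q_d) ⇒ dQ_d/dp = Ed·Q_d/p = (-0.71)·23630/48.6 = -345.21193…

-345.212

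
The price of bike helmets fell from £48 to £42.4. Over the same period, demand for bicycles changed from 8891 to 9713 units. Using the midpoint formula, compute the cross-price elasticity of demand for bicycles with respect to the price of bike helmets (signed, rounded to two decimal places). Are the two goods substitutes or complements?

-0.71; complements

%ΔQ_{bicycles} = (9713 − 8891)/avg = 822/9302 = 0.088368…
%ΔP_{bike helmets} = (42.4 − 48)/avg = -5.6/45.2 = -0.123893…
E_cross = (822/9302) / (-5.6/45.2) = -0.7132…
E_cross < 0 ⇒ the goods are complements.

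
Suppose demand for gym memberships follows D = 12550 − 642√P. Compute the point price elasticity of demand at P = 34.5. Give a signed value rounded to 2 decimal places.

-0.21

dD/dP = −642/(2√P) = -54.6507. At P = 34.5, D = 8779.1.
Ed = (dD/dP)·(P/D) = (-54.6507) × (34.5/8779.1) = -0.2147…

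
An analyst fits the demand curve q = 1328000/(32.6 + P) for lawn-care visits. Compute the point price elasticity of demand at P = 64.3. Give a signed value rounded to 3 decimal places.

dq/dP = −1328000/(32.6 + P)² = -141.433. At P = 64.3, q = 13704.9.
Ed = (dq/dP)·(P/q) = (-141.433) × (64.3/13704.9) = -0.66357…

-0.664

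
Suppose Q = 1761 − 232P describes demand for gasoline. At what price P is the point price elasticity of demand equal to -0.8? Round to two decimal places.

3.37

Ed = −232P/(1761 − 232P). Set this equal to -0.8:
232P = 0.8·(1761 − 232P) ⇒ 232P(1 + 0.8) = 0.8·1761
P = 0.8·1761 / (232·1.8) = 3.3735…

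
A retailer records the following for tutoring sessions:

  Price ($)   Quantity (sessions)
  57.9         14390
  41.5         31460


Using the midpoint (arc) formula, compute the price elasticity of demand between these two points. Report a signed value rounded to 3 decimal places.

-2.257

%ΔQ = (31460 − 14390) / [(14390 + 31460)/2] = 17070/22925 = 0.744601…
%ΔP = (41.5 − 57.9) / [(57.9 + 41.5)/2] = -16.4/49.7 = -0.329979…
Arc Ed = %ΔQ / %ΔP = (17070/22925) / (-16.4/49.7) = -2.25650…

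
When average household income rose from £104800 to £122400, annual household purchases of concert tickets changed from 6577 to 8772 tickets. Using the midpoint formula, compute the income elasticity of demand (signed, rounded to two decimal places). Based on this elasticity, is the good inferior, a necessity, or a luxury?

1.85; luxury

%ΔQ = (8772 − 6577)/[( 6577 + 8772)/2] = 2195/7674.5 = 0.286012…
%ΔIncome = (122400 − 104800)/[( 104800 + 122400)/2] = 17600/113600 = 0.154929…
E_income = (2195/7674.5) / (17600/113600) = 1.8460…
E_income > 1 ⇒ normal good, luxury.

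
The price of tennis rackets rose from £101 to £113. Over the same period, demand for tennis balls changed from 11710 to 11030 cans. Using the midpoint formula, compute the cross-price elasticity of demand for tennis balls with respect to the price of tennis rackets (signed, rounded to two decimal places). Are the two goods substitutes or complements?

-0.53; complements

%ΔQ_{tennis balls} = (11030 − 11710)/avg = -680/11370 = -0.059806…
%ΔP_{tennis rackets} = (113 − 101)/avg = 12/107 = 0.112149…
E_cross = (-680/11370) / (12/107) = -0.5332…
E_cross < 0 ⇒ the goods are complements.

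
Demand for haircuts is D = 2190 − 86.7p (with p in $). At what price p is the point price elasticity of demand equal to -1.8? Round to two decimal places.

Ed = −86.7p/(2190 − 86.7p). Set this equal to -1.8:
86.7p = 1.8·(2190 − 86.7p) ⇒ 86.7p(1 + 1.8) = 1.8·2190
p = 1.8·2190 / (86.7·2.8) = 16.2382…

16.24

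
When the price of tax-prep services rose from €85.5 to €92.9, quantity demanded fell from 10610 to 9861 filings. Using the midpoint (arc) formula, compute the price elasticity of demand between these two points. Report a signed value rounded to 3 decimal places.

-0.882

%ΔQ = (9861 − 10610) / [(10610 + 9861)/2] = -749/10235.5 = -0.073176…
%ΔP = (92.9 − 85.5) / [(85.5 + 92.9)/2] = 7.4/89.2 = 0.082959…
Arc Ed = %ΔQ / %ΔP = (-749/10235.5) / (7.4/89.2) = -0.88207…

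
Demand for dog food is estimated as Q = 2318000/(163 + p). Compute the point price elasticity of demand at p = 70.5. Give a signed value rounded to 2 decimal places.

dQ/dp = −2318000/(163 + p)² = -42.5148. At p = 70.5, Q = 9927.19.
Ed = (dQ/dp)·(p/Q) = (-42.5148) × (70.5/9927.19) = -0.3019…

-0.30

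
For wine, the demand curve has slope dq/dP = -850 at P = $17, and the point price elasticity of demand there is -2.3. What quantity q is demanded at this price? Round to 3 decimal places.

6282.609

Ed = (dq/dP)·(P/q) ⇒ q = (dq/dP)·P/Ed = (-850)·17/(-2.3) = 6282.60869…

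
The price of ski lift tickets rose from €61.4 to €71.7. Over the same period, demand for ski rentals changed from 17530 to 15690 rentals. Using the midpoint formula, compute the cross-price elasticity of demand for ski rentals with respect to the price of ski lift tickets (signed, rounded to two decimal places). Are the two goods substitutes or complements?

-0.72; complements

%ΔQ_{ski rentals} = (15690 − 17530)/avg = -1840/16610 = -0.110776…
%ΔP_{ski lift tickets} = (71.7 − 61.4)/avg = 10.3/66.55 = 0.154770…
E_cross = (-1840/16610) / (10.3/66.55) = -0.7157…
E_cross < 0 ⇒ the goods are complements.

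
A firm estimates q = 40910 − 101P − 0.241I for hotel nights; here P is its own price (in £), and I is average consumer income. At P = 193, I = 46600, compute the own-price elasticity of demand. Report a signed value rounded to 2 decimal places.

-1.91

At the given values, q = 40910 − 101(193) − 0.241(46600) = 10186.4.
∂q/∂P = −101.
E = (-101) × (193/10186.4) = -1.9136…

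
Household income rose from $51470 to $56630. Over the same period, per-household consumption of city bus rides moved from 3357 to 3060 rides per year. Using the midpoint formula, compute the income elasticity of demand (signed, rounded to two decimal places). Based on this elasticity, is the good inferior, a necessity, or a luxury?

%ΔQ = (3060 − 3357)/[( 3357 + 3060)/2] = -297/3208.5 = -0.092566…
%ΔIncome = (56630 − 51470)/[( 51470 + 56630)/2] = 5160/54050 = 0.095467…
E_income = (-297/3208.5) / (5160/54050) = -0.9696…
E_income < 0 ⇒ inferior good.

-0.97; inferior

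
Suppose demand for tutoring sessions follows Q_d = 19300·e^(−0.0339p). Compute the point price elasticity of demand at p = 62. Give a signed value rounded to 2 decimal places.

-2.10

dQ_d/dp = −0.0339·Q_d = -79.9755. At p = 62, Q_d = 2359.16.
Ed = (dQ_d/dp)·(p/Q_d) = (-79.9755) × (62/2359.16) = -2.1018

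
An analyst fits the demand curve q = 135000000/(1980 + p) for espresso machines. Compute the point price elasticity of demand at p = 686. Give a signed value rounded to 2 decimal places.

-0.26

dq/dp = −135000000/(1980 + p)² = -18.9939. At p = 686, q = 50637.7.
Ed = (dq/dp)·(p/q) = (-18.9939) × (686/50637.7) = -0.2573…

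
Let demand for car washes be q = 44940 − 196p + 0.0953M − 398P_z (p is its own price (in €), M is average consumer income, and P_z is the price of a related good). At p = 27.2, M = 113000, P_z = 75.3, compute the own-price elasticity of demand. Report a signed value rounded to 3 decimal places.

At the given values, q = 44940 − 196(27.2) + 0.0953(113000) − 398(75.3) = 20408.3.
∂q/∂p = −196.
E = (-196) × (27.2/20408.3) = -0.26122…

-0.261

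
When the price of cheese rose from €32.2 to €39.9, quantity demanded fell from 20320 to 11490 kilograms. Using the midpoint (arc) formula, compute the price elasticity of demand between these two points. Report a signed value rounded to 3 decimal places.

-2.599

%ΔQ = (11490 − 20320) / [(20320 + 11490)/2] = -8830/15905 = -0.555171…
%ΔP = (39.9 − 32.2) / [(32.2 + 39.9)/2] = 7.7/36.05 = 0.213592…
Arc Ed = %ΔQ / %ΔP = (-8830/15905) / (7.7/36.05) = -2.59921…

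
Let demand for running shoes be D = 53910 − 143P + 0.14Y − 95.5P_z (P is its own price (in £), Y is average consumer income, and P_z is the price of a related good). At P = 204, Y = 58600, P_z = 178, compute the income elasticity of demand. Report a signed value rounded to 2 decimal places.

At the given values, D = 53910 − 143(204) + 0.14(58600) − 95.5(178) = 15943.
∂D/∂Y = 0.14.
E = (0.14) × (58600/15943) = 0.5145…

0.51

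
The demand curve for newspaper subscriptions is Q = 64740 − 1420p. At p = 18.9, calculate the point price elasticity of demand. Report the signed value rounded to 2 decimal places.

-0.71

dQ/dp = −1420. At p = 18.9, Q = 64740 − 1420(18.9) = 37902.
Ed = (dQ/dp)·(p/Q) = −1420 × (18.9/37902) = -0.7080…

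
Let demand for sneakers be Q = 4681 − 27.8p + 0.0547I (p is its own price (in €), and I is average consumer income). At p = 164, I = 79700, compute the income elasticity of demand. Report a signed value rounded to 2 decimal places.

At the given values, Q = 4681 − 27.8(164) + 0.0547(79700) = 4481.39.
∂Q/∂I = 0.0547.
E = (0.0547) × (79700/4481.39) = 0.9728…

0.97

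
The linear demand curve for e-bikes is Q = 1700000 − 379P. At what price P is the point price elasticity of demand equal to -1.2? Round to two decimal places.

2446.63

Ed = −379P/(1700000 − 379P). Set this equal to -1.2:
379P = 1.2·(1700000 − 379P) ⇒ 379P(1 + 1.2) = 1.2·1700000
P = 1.2·1700000 / (379·2.2) = 2446.6298…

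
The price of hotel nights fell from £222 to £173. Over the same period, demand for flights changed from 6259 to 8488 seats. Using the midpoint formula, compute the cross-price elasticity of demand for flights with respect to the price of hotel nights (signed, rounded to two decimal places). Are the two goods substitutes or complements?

%ΔQ_{flights} = (8488 − 6259)/avg = 2229/7373.5 = 0.302298…
%ΔP_{hotel nights} = (173 − 222)/avg = -49/197.5 = -0.248101…
E_cross = (2229/7373.5) / (-49/197.5) = -1.2184…
E_cross < 0 ⇒ the goods are complements.

-1.22; complements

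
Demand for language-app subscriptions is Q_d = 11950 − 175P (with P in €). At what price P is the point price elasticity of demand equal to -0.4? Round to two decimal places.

19.51

Ed = −175P/(11950 − 175P). Set this equal to -0.4:
175P = 0.4·(11950 − 175P) ⇒ 175P(1 + 0.4) = 0.4·11950
P = 0.4·11950 / (175·1.4) = 19.5102…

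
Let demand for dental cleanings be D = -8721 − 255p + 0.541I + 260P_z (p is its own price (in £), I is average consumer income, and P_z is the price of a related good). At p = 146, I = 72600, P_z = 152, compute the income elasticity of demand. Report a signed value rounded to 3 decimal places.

At the given values, D = -8721 − 255(146) + 0.541(72600) + 260(152) = 32845.6.
∂D/∂I = 0.541.
E = (0.541) × (72600/32845.6) = 1.19579…

1.196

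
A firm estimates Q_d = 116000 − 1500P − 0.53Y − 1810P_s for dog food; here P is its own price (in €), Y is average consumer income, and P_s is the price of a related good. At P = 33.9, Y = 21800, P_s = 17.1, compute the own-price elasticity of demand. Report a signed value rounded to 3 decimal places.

-2.246

At the given values, Q_d = 116000 − 1500(33.9) − 0.53(21800) − 1810(17.1) = 22645.
∂Q_d/∂P = −1500.
E = (-1500) × (33.9/22645) = -2.24552…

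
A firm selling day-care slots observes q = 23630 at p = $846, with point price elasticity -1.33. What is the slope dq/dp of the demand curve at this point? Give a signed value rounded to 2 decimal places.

-37.15

Ed = (dq/dp)·(p/q) ⇒ dq/dp = Ed·q/p = (-1.33)·23630/846 = -37.1488…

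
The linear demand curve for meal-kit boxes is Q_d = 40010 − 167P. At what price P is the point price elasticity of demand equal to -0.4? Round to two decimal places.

68.45

Ed = −167P/(40010 − 167P). Set this equal to -0.4:
167P = 0.4·(40010 − 167P) ⇒ 167P(1 + 0.4) = 0.4·40010
P = 0.4·40010 / (167·1.4) = 68.4516…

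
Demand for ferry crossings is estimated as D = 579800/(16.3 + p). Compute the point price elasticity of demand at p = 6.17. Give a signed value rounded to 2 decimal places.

-0.27

dD/dp = −579800/(16.3 + p)² = -1148.34. At p = 6.17, D = 25803.3.
Ed = (dD/dp)·(p/D) = (-1148.34) × (6.17/25803.3) = -0.2745…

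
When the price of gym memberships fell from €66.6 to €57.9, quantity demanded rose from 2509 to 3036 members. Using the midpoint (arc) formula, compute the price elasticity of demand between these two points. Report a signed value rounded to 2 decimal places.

-1.36

%ΔQ = (3036 − 2509) / [(2509 + 3036)/2] = 527/2772.5 = 0.190081…
%ΔP = (57.9 − 66.6) / [(66.6 + 57.9)/2] = -8.7/62.25 = -0.139759…
Arc Ed = %ΔQ / %ΔP = (527/2772.5) / (-8.7/62.25) = -1.3600…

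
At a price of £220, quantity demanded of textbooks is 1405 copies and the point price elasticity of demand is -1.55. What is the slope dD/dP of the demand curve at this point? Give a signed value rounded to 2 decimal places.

-9.90

Ed = (dD/dP)·(P/D) ⇒ dD/dP = Ed·D/P = (-1.55)·1405/220 = -9.8988…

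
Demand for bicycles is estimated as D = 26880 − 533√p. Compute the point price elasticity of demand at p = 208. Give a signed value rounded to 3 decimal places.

-0.200

dD/dp = −533/(2√p) = -18.4785. At p = 208, D = 19193.
Ed = (dD/dp)·(p/D) = (-18.4785) × (208/19193) = -0.20025…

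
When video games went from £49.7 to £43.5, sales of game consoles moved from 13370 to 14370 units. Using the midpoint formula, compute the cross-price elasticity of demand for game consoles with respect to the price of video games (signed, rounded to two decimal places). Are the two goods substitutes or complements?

%ΔQ_{game consoles} = (14370 − 13370)/avg = 1000/13870 = 0.072098…
%ΔP_{video games} = (43.5 − 49.7)/avg = -6.2/46.6 = -0.133047…
E_cross = (1000/13870) / (-6.2/46.6) = -0.5418…
E_cross < 0 ⇒ the goods are complements.

-0.54; complements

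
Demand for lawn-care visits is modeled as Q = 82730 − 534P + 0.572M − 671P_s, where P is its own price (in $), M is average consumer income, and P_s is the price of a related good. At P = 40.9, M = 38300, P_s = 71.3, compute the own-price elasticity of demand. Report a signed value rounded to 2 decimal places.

At the given values, Q = 82730 − 534(40.9) + 0.572(38300) − 671(71.3) = 34954.7.
∂Q/∂P = −534.
E = (-534) × (40.9/34954.7) = -0.6248…

-0.62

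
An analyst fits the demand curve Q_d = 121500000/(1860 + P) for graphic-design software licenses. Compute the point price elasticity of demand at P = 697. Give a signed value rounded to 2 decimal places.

dQ_d/dP = −121500000/(1860 + P)² = -18.583. At P = 697, Q_d = 47516.6.
Ed = (dQ_d/dP)·(P/Q_d) = (-18.583) × (697/47516.6) = -0.2725…

-0.27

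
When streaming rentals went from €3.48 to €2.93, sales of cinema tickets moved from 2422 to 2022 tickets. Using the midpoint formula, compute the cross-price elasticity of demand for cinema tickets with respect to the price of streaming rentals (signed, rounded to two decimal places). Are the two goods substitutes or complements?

1.05; substitutes

%ΔQ_{cinema tickets} = (2022 − 2422)/avg = -400/2222 = -0.180018…
%ΔP_{streaming rentals} = (2.93 − 3.48)/avg = -0.55/3.205 = -0.171606…
E_cross = (-400/2222) / (-0.55/3.205) = 1.0490…
E_cross > 0 ⇒ the goods are substitutes.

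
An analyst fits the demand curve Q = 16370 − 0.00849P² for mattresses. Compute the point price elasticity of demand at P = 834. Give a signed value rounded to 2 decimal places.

-1.13

dQ/dP = −2·0.00849·P = -14.16132. At P = 834, Q = 10464.72956.
Ed = (dQ/dP)·(P/Q) = (-14.16132) × (834/10464.72956) = -1.1286…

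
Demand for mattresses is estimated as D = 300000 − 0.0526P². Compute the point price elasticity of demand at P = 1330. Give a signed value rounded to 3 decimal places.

dD/dP = −2·0.0526·P = -139.916. At P = 1330, D = 206955.86.
Ed = (dD/dP)·(P/D) = (-139.916) × (1330/206955.86) = -0.89916…

-0.899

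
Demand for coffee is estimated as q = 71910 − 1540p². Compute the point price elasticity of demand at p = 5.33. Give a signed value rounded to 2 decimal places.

dq/dp = −2·1540·p = -16416.4. At p = 5.33, q = 28160.294.
Ed = (dq/dp)·(p/q) = (-16416.4) × (5.33/28160.294) = -3.1071…

-3.11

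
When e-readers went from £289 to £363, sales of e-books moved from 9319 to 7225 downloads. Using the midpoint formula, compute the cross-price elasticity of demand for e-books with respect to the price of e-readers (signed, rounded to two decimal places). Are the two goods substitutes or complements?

%ΔQ_{e-books} = (7225 − 9319)/avg = -2094/8272 = -0.253143…
%ΔP_{e-readers} = (363 − 289)/avg = 74/326 = 0.226993…
E_cross = (-2094/8272) / (74/326) = -1.1151…
E_cross < 0 ⇒ the goods are complements.

-1.12; complements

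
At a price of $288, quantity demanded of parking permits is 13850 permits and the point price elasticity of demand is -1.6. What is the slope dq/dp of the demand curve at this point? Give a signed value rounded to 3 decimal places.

-76.944

Ed = (dq/dp)·(p/q) ⇒ dq/dp = Ed·q/p = (-1.6)·13850/288 = -76.94444…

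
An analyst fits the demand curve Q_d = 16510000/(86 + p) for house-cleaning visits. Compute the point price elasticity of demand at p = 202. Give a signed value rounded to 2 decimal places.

-0.70

dQ_d/dp = −16510000/(86 + p)² = -199.05. At p = 202, Q_d = 57326.4.
Ed = (dQ_d/dp)·(p/Q_d) = (-199.05) × (202/57326.4) = -0.7013…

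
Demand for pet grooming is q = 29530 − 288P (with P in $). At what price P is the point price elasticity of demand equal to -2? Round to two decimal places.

Ed = −288P/(29530 − 288P). Set this equal to -2:
288P = 2·(29530 − 288P) ⇒ 288P(1 + 2) = 2·29530
P = 2·29530 / (288·3) = 68.3564…

68.36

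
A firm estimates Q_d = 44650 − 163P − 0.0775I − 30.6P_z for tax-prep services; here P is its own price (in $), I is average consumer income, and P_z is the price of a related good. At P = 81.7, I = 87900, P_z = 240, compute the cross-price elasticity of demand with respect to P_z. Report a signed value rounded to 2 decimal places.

-0.43

At the given values, Q_d = 44650 − 163(81.7) − 0.0775(87900) − 30.6(240) = 17176.65.
∂Q_d/∂P_z = -30.6.
E = (-30.6) × (240/17176.65) = -0.4275…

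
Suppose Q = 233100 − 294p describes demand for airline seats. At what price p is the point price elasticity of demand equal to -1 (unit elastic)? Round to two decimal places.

Ed = −294p/(233100 − 294p). Set this equal to -1:
294p = 1·(233100 − 294p) ⇒ 294p(1 + 1) = 1·233100
p = 1·233100 / (294·2) = 396.4285…

396.43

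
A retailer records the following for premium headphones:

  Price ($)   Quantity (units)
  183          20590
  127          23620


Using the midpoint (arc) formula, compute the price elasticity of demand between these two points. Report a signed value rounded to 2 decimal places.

%ΔQ = (23620 − 20590) / [(20590 + 23620)/2] = 3030/22105 = 0.137073…
%ΔP = (127 − 183) / [(183 + 127)/2] = -56/155 = -0.361290…
Arc Ed = %ΔQ / %ΔP = (3030/22105) / (-56/155) = -0.3793…

-0.38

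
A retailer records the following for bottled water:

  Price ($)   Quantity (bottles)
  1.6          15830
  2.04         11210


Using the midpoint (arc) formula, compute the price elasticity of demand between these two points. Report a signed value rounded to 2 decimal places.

%ΔQ = (11210 − 15830) / [(15830 + 11210)/2] = -4620/13520 = -0.341715…
%ΔP = (2.04 − 1.6) / [(1.6 + 2.04)/2] = 0.44/1.82 = 0.241758…
Arc Ed = %ΔQ / %ΔP = (-4620/13520) / (0.44/1.82) = -1.4134…

-1.41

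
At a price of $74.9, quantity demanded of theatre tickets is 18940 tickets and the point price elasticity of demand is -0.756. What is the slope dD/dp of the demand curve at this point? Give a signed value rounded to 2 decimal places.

Ed = (dD/dp)·(p/D) ⇒ dD/dp = Ed·D/p = (-0.756)·18940/74.9 = -191.1700…

-191.17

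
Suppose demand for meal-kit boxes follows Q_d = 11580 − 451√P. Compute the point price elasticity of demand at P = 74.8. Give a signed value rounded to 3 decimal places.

dQ_d/dP = −451/(2√P) = -26.0733. At P = 74.8, Q_d = 7679.44.
Ed = (dQ_d/dP)·(P/Q_d) = (-26.0733) × (74.8/7679.44) = -0.25396…

-0.254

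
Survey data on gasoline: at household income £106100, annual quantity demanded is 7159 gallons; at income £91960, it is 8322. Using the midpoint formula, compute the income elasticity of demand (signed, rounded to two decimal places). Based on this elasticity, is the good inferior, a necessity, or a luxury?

-1.05; inferior

%ΔQ = (8322 − 7159)/[( 7159 + 8322)/2] = 1163/7740.5 = 0.150248…
%ΔIncome = (91960 − 106100)/[( 106100 + 91960)/2] = -14140/99030 = -0.142785…
E_income = (1163/7740.5) / (-14140/99030) = -1.0522…
E_income < 0 ⇒ inferior good.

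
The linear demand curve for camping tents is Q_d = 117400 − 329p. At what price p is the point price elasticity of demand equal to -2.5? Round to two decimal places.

254.88

Ed = −329p/(117400 − 329p). Set this equal to -2.5:
329p = 2.5·(117400 − 329p) ⇒ 329p(1 + 2.5) = 2.5·117400
p = 2.5·117400 / (329·3.5) = 254.8849…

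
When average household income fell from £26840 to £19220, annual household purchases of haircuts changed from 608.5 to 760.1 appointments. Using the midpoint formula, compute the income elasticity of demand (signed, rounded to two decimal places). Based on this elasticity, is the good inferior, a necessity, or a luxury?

%ΔQ = (760.1 − 608.5)/[( 608.5 + 760.1)/2] = 151.6/684.3 = 0.221540…
%ΔIncome = (19220 − 26840)/[( 26840 + 19220)/2] = -7620/23030 = -0.330872…
E_income = (151.6/684.3) / (-7620/23030) = -0.6695…
E_income < 0 ⇒ inferior good.

-0.67; inferior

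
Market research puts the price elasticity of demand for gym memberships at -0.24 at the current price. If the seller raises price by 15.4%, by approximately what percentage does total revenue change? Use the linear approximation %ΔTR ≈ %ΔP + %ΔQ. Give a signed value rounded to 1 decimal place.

%ΔQ ≈ Ed × %ΔP = (-0.24) × (+15.4%) = -3.6960%
%ΔTR ≈ %ΔP + %ΔQ = (+15.4%) + (-3.6960%) = +11.7040%

+11.7%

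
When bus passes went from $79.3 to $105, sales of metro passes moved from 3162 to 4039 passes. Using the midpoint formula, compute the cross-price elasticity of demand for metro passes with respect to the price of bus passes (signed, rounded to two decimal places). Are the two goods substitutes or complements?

%ΔQ_{metro passes} = (4039 − 3162)/avg = 877/3600.5 = 0.243577…
%ΔP_{bus passes} = (105 − 79.3)/avg = 25.7/92.15 = 0.278893…
E_cross = (877/3600.5) / (25.7/92.15) = 0.8733…
E_cross > 0 ⇒ the goods are substitutes.

0.87; substitutes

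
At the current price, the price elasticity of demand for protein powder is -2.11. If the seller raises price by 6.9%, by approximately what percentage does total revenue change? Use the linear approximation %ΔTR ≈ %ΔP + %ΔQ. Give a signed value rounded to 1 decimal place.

-7.7%

%ΔQ ≈ Ed × %ΔP = (-2.11) × (+6.9%) = -14.5590%
%ΔTR ≈ %ΔP + %ΔQ = (+6.9%) + (-14.5590%) = -7.6590%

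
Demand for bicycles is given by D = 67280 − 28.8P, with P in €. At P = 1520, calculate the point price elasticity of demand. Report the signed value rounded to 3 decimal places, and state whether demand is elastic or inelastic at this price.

-1.862; elastic

dD/dP = −28.8. At P = 1520, D = 67280 − 28.8(1520) = 23504.
Ed = (dD/dP)·(P/D) = −28.8 × (1520/23504) = -1.86249…
|Ed| = 1.862 > 1, so demand is elastic.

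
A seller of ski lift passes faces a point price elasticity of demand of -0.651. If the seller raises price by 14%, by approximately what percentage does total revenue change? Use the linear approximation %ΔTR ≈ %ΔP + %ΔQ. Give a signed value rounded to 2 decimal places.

+4.89%

%ΔQ ≈ Ed × %ΔP = (-0.651) × (+14%) = -9.1140%
%ΔTR ≈ %ΔP + %ΔQ = (+14%) + (-9.1140%) = +4.8860%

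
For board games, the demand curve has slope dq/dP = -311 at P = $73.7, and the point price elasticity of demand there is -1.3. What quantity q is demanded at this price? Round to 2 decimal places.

Ed = (dq/dP)·(P/q) ⇒ q = (dq/dP)·P/Ed = (-311)·73.7/(-1.3) = 17631.3076…

17631.31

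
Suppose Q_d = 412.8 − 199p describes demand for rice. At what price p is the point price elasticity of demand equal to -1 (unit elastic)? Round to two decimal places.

1.04

Ed = −199p/(412.8 − 199p). Set this equal to -1:
199p = 1·(412.8 − 199p) ⇒ 199p(1 + 1) = 1·412.8
p = 1·412.8 / (199·2) = 1.0371…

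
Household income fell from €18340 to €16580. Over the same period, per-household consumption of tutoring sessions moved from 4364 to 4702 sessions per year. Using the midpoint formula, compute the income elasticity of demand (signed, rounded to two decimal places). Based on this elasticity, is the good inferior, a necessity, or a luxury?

-0.74; inferior

%ΔQ = (4702 − 4364)/[( 4364 + 4702)/2] = 338/4533 = 0.074564…
%ΔIncome = (16580 − 18340)/[( 18340 + 16580)/2] = -1760/17460 = -0.100801…
E_income = (338/4533) / (-1760/17460) = -0.7397…
E_income < 0 ⇒ inferior good.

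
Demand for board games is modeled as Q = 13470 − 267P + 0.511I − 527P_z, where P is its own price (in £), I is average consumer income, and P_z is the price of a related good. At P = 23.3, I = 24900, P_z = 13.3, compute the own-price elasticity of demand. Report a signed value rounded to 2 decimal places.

-0.48

At the given values, Q = 13470 − 267(23.3) + 0.511(24900) − 527(13.3) = 12963.7.
∂Q/∂P = −267.
E = (-267) × (23.3/12963.7) = -0.4798…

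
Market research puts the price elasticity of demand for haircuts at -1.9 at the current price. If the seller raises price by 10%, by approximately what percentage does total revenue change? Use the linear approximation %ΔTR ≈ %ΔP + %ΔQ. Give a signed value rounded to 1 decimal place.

-9.0%

%ΔQ ≈ Ed × %ΔP = (-1.9) × (+10%) = -19.0000%
%ΔTR ≈ %ΔP + %ΔQ = (+10%) + (-19.0000%) = -9.0000%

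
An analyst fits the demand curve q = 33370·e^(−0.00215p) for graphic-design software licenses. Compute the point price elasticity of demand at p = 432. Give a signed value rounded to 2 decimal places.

-0.93

dq/dp = −0.00215·q = -28.3414. At p = 432, q = 13182.1.
Ed = (dq/dp)·(p/q) = (-28.3414) × (432/13182.1) = -0.9288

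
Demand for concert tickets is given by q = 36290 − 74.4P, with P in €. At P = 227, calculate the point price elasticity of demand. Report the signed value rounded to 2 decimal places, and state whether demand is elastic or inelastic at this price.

dq/dP = −74.4. At P = 227, q = 36290 − 74.4(227) = 19401.2.
Ed = (dq/dP)·(P/q) = −74.4 × (227/19401.2) = -0.8705…
|Ed| = 0.87 < 1, so demand is inelastic.

-0.87; inelastic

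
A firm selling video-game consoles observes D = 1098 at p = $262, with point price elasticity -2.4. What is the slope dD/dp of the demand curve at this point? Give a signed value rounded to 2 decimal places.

-10.06

Ed = (dD/dp)·(p/D) ⇒ dD/dp = Ed·D/p = (-2.4)·1098/262 = -10.0580…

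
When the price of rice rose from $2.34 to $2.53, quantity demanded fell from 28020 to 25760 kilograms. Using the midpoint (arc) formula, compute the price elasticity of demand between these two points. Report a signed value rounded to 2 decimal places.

-1.08

%ΔQ = (25760 − 28020) / [(28020 + 25760)/2] = -2260/26890 = -0.084046…
%ΔP = (2.53 − 2.34) / [(2.34 + 2.53)/2] = 0.19/2.435 = 0.078028…
Arc Ed = %ΔQ / %ΔP = (-2260/26890) / (0.19/2.435) = -1.0771…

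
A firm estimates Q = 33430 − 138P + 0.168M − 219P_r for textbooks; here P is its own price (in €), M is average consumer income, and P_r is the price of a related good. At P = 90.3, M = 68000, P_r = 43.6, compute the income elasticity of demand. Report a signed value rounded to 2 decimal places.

0.50

At the given values, Q = 33430 − 138(90.3) + 0.168(68000) − 219(43.6) = 22844.2.
∂Q/∂M = 0.168.
E = (0.168) × (68000/22844.2) = 0.5000…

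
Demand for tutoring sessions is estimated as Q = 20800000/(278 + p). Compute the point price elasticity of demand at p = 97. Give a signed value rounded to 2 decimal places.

-0.26

dQ/dp = −20800000/(278 + p)² = -147.911. At p = 97, Q = 55466.7.
Ed = (dQ/dp)·(p/Q) = (-147.911) × (97/55466.7) = -0.2586…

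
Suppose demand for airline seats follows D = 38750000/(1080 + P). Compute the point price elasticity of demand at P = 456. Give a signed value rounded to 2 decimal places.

-0.30

dD/dP = −38750000/(1080 + P)² = -16.4244. At P = 456, D = 25227.9.
Ed = (dD/dP)·(P/D) = (-16.4244) × (456/25227.9) = -0.2968…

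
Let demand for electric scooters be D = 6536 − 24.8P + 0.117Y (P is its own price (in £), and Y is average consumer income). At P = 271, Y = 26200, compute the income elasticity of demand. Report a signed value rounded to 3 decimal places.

1.064

At the given values, D = 6536 − 24.8(271) + 0.117(26200) = 2880.6.
∂D/∂Y = 0.117.
E = (0.117) × (26200/2880.6) = 1.06415…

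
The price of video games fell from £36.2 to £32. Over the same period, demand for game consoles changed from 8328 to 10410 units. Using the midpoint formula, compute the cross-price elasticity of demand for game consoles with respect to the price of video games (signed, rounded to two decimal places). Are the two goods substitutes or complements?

%ΔQ_{game consoles} = (10410 − 8328)/avg = 2082/9369 = 0.222222…
%ΔP_{video games} = (32 − 36.2)/avg = -4.2/34.1 = -0.123167…
E_cross = (2082/9369) / (-4.2/34.1) = -1.8042…
E_cross < 0 ⇒ the goods are complements.

-1.80; complements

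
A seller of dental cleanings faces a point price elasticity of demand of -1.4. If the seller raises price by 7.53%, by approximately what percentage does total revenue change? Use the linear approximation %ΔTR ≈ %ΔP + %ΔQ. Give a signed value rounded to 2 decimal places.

-3.01%

%ΔQ ≈ Ed × %ΔP = (-1.4) × (+7.53%) = -10.5420%
%ΔTR ≈ %ΔP + %ΔQ = (+7.53%) + (-10.5420%) = -3.0120%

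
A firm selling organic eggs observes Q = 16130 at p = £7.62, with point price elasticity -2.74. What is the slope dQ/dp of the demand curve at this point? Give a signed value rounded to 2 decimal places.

-5800.03

Ed = (dQ/dp)·(p/Q) ⇒ dQ/dp = Ed·Q/p = (-2.74)·16130/7.62 = -5800.0262…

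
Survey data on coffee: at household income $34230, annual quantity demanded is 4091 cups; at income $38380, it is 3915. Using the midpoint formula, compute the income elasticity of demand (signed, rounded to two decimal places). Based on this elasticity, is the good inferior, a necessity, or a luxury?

%ΔQ = (3915 − 4091)/[( 4091 + 3915)/2] = -176/4003 = -0.043967…
%ΔIncome = (38380 − 34230)/[( 34230 + 38380)/2] = 4150/36305 = 0.114309…
E_income = (-176/4003) / (4150/36305) = -0.3846…
E_income < 0 ⇒ inferior good.

-0.38; inferior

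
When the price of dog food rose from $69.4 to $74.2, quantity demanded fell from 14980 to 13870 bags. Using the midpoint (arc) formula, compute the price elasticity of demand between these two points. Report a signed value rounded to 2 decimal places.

%ΔQ = (13870 − 14980) / [(14980 + 13870)/2] = -1110/14425 = -0.076949…
%ΔP = (74.2 − 69.4) / [(69.4 + 74.2)/2] = 4.8/71.8 = 0.066852…
Arc Ed = %ΔQ / %ΔP = (-1110/14425) / (4.8/71.8) = -1.1510…

-1.15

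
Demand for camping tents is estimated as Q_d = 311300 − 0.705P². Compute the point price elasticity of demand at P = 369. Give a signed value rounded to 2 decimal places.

dQ_d/dP = −2·0.705·P = -520.29. At P = 369, Q_d = 215306.495.
Ed = (dQ_d/dP)·(P/Q_d) = (-520.29) × (369/215306.495) = -0.8916…

-0.89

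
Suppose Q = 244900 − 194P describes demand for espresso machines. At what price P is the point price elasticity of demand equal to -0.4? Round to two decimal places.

Ed = −194P/(244900 − 194P). Set this equal to -0.4:
194P = 0.4·(244900 − 194P) ⇒ 194P(1 + 0.4) = 0.4·244900
P = 0.4·244900 / (194·1.4) = 360.6774…

360.68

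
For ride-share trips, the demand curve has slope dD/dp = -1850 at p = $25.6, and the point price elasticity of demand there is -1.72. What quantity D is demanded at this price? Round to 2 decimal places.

27534.88

Ed = (dD/dp)·(p/D) ⇒ D = (dD/dp)·p/Ed = (-1850)·25.6/(-1.72) = 27534.8837…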